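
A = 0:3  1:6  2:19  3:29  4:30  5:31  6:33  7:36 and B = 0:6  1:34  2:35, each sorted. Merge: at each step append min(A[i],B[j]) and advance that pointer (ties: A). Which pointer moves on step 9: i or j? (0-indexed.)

[i=0,j=0] A[i]=3<=B[j]=6 take 3 → i++
[i=1,j=0] A[i]=6<=B[j]=6 take 6 → i++
[i=2,j=0] A[i]=19>B[j]=6 take 6 → j++
[i=2,j=1] A[i]=19<=B[j]=34 take 19 → i++
[i=3,j=1] A[i]=29<=B[j]=34 take 29 → i++
[i=4,j=1] A[i]=30<=B[j]=34 take 30 → i++
[i=5,j=1] A[i]=31<=B[j]=34 take 31 → i++
[i=6,j=1] A[i]=33<=B[j]=34 take 33 → i++
[i=7,j=1] A[i]=36>B[j]=34 take 34 → j++

j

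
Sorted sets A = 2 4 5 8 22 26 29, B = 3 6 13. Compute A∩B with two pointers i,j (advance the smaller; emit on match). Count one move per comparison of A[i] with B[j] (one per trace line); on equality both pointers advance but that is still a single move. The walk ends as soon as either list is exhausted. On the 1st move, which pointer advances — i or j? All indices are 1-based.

[i=1,j=1] 2<3 → i++

i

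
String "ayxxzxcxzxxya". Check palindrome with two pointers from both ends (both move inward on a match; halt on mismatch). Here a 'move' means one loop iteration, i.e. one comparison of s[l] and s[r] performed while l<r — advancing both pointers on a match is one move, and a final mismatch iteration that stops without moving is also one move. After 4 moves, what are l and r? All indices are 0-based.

l=4, r=8

l=0 r=12: 'a'=='a', l++,r--
l=1 r=11: 'y'=='y', l++,r--
l=2 r=10: 'x'=='x', l++,r--
l=3 r=9: 'x'=='x', l++,r--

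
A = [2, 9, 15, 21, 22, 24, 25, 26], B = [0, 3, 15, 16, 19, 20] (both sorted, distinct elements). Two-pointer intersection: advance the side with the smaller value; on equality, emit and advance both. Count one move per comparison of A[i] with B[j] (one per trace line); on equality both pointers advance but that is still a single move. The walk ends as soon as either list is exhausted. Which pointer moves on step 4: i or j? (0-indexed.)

[i=0,j=0] 2>0 → j++
[i=0,j=1] 2<3 → i++
[i=1,j=1] 9>3 → j++
[i=1,j=2] 9<15 → i++

i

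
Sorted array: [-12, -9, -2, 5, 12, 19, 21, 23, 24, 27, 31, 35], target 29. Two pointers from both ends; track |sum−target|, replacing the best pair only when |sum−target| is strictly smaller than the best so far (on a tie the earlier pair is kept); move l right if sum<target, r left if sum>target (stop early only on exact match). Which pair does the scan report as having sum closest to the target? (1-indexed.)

[1,12] -12+35=23 d=6 * → l++
[2,12] -9+35=26 d=3 * → l++
[3,12] -2+35=33 d=4 → r--
[3,11] -2+31=29 d=0 * → stop

pair (-2, 31) with sum 29 (|Δ|=0)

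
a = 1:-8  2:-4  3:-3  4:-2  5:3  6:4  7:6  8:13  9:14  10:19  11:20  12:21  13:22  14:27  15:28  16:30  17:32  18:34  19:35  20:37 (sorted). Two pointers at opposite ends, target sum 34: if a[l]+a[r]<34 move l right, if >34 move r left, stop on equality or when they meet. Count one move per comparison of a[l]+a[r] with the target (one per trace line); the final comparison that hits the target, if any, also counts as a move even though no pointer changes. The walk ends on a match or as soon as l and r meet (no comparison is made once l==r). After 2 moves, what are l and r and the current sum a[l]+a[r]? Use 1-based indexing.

l=1 r=20: -8+37=29 <34, l++
l=2 r=20: -4+37=33 <34, l++

l=3, r=20, sum=34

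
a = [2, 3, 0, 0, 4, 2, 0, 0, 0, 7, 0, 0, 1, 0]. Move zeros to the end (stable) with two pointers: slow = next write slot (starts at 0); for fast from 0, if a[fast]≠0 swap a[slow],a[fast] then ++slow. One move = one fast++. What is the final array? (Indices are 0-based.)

slow=0 fast=0: a[fast]=2≠0 swap→a[0]=2, slow++,fast++
slow=1 fast=1: a[fast]=3≠0 swap→a[1]=3, slow++,fast++
slow=2 fast=2: a[fast]=0, fast++
slow=2 fast=3: a[fast]=0, fast++
slow=2 fast=4: a[fast]=4≠0 swap→a[2]=4, slow++,fast++
slow=3 fast=5: a[fast]=2≠0 swap→a[3]=2, slow++,fast++
slow=4 fast=6: a[fast]=0, fast++
slow=4 fast=7: a[fast]=0, fast++
slow=4 fast=8: a[fast]=0, fast++
slow=4 fast=9: a[fast]=7≠0 swap→a[4]=7, slow++,fast++
slow=5 fast=10: a[fast]=0, fast++
slow=5 fast=11: a[fast]=0, fast++
slow=5 fast=12: a[fast]=1≠0 swap→a[5]=1, slow++,fast++
slow=6 fast=13: a[fast]=0, fast++

[2, 3, 4, 2, 7, 1, 0, 0, 0, 0, 0, 0, 0, 0]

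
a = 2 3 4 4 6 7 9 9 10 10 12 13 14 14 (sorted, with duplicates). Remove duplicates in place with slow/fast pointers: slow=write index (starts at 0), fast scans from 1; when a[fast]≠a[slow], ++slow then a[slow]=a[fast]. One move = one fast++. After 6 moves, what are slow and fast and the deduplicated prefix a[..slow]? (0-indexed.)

(s=0,f=1) a[fast]=3≠a[slow]=2 write a[1]=3 → slow++,fast++
(s=1,f=2) a[fast]=4≠a[slow]=3 write a[2]=4 → slow++,fast++
(s=2,f=3) a[fast]=4=a[slow] dup → fast++
(s=2,f=4) a[fast]=6≠a[slow]=4 write a[3]=6 → slow++,fast++
(s=3,f=5) a[fast]=7≠a[slow]=6 write a[4]=7 → slow++,fast++
(s=4,f=6) a[fast]=9≠a[slow]=7 write a[5]=9 → slow++,fast++

slow=5, fast=7, prefix=[2, 3, 4, 6, 7, 9]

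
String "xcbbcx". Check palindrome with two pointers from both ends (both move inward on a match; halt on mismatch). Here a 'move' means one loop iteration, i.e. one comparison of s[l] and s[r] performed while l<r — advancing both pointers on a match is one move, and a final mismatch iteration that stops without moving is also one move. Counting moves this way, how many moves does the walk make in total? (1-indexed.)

l=1 r=6: 'x'=='x', l++,r--
l=2 r=5: 'c'=='c', l++,r--
l=3 r=4: 'b'=='b', l++,r--

3 moves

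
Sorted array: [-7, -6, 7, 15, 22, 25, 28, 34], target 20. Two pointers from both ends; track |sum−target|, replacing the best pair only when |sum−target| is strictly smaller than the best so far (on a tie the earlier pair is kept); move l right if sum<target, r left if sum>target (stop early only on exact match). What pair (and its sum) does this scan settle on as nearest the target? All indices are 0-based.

pair (-7, 28) with sum 21 (|Δ|=1)

l=0 r=7: -7+34=27 d=7 *, r--
l=0 r=6: -7+28=21 d=1 *, r--
l=0 r=5: -7+25=18 d=2, l++
l=1 r=5: -6+25=19 d=1, l++
l=2 r=5: 7+25=32 d=12, r--
l=2 r=4: 7+22=29 d=9, r--
l=2 r=3: 7+15=22 d=2, r--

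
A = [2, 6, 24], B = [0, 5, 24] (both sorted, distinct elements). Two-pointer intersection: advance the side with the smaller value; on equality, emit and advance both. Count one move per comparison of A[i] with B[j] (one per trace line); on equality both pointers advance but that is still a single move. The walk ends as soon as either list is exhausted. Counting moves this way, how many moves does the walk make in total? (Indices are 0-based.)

5 moves

[i=0,j=0] 2>0 → j++
[i=0,j=1] 2<5 → i++
[i=1,j=1] 6>5 → j++
[i=1,j=2] 6<24 → i++
[i=2,j=2] 24==24 emit → i++,j++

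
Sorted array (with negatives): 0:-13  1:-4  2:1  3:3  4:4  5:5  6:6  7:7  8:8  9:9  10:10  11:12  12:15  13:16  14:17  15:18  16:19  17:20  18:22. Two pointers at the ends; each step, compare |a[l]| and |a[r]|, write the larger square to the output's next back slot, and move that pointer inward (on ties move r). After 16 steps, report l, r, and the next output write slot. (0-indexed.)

l=1, r=3, next write slot=2

l=0 r=18: |-13|<=|22| out[18]=484, r--
l=0 r=17: |-13|<=|20| out[17]=400, r--
l=0 r=16: |-13|<=|19| out[16]=361, r--
l=0 r=15: |-13|<=|18| out[15]=324, r--
l=0 r=14: |-13|<=|17| out[14]=289, r--
l=0 r=13: |-13|<=|16| out[13]=256, r--
l=0 r=12: |-13|<=|15| out[12]=225, r--
l=0 r=11: |-13|>|12| out[11]=169, l++
l=1 r=11: |-4|<=|12| out[10]=144, r--
l=1 r=10: |-4|<=|10| out[9]=100, r--
l=1 r=9: |-4|<=|9| out[8]=81, r--
l=1 r=8: |-4|<=|8| out[7]=64, r--
l=1 r=7: |-4|<=|7| out[6]=49, r--
l=1 r=6: |-4|<=|6| out[5]=36, r--
l=1 r=5: |-4|<=|5| out[4]=25, r--
l=1 r=4: |-4|<=|4| out[3]=16, r--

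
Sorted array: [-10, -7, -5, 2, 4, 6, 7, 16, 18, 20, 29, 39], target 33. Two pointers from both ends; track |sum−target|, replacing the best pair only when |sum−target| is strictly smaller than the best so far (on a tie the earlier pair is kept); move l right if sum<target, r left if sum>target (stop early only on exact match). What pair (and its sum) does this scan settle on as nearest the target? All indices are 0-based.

pair (4, 29) with sum 33 (|Δ|=0)

l=0 r=11: -10+39=29 d=4 *, l++
l=1 r=11: -7+39=32 d=1 *, l++
l=2 r=11: -5+39=34 d=1, r--
l=2 r=10: -5+29=24 d=9, l++
l=3 r=10: 2+29=31 d=2, l++
l=4 r=10: 4+29=33 d=0 *, stop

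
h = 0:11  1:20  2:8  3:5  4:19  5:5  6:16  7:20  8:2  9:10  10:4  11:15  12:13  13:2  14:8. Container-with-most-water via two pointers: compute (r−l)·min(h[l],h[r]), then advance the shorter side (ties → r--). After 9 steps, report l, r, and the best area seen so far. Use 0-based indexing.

l=0 r=14: min(11,8)*14=112 best=112 *, r--
l=0 r=13: min(11,2)*13=26 best=112, r--
l=0 r=12: min(11,13)*12=132 best=132 *, l++
l=1 r=12: min(20,13)*11=143 best=143 *, r--
l=1 r=11: min(20,15)*10=150 best=150 *, r--
l=1 r=10: min(20,4)*9=36 best=150, r--
l=1 r=9: min(20,10)*8=80 best=150, r--
l=1 r=8: min(20,2)*7=14 best=150, r--
l=1 r=7: min(20,20)*6=120 best=150, r--

l=1, r=6, best area=150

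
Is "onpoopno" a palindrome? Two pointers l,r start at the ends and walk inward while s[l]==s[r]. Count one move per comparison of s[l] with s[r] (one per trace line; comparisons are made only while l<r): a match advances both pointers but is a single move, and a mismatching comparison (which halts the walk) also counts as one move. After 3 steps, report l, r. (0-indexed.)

l=3, r=4

[0,7] 'o'=='o' → l++,r--
[1,6] 'n'=='n' → l++,r--
[2,5] 'p'=='p' → l++,r--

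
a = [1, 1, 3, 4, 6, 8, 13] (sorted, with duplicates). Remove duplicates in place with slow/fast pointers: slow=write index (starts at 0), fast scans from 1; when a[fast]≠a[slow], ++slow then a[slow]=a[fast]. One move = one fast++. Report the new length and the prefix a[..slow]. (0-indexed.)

length 6; prefix = [1, 3, 4, 6, 8, 13]

slow=0 fast=1: a[fast]=1=a[slow] dup, fast++
slow=0 fast=2: a[fast]=3≠a[slow]=1 write a[1]=3, slow++,fast++
slow=1 fast=3: a[fast]=4≠a[slow]=3 write a[2]=4, slow++,fast++
slow=2 fast=4: a[fast]=6≠a[slow]=4 write a[3]=6, slow++,fast++
slow=3 fast=5: a[fast]=8≠a[slow]=6 write a[4]=8, slow++,fast++
slow=4 fast=6: a[fast]=13≠a[slow]=8 write a[5]=13, slow++,fast++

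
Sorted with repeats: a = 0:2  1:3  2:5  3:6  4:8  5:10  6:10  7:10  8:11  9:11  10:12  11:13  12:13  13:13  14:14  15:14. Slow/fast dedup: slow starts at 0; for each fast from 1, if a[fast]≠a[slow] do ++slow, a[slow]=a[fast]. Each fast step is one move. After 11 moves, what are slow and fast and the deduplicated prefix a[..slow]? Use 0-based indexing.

slow=0 fast=1: a[fast]=3≠a[slow]=2 write a[1]=3, slow++,fast++
slow=1 fast=2: a[fast]=5≠a[slow]=3 write a[2]=5, slow++,fast++
slow=2 fast=3: a[fast]=6≠a[slow]=5 write a[3]=6, slow++,fast++
slow=3 fast=4: a[fast]=8≠a[slow]=6 write a[4]=8, slow++,fast++
slow=4 fast=5: a[fast]=10≠a[slow]=8 write a[5]=10, slow++,fast++
slow=5 fast=6: a[fast]=10=a[slow] dup, fast++
slow=5 fast=7: a[fast]=10=a[slow] dup, fast++
slow=5 fast=8: a[fast]=11≠a[slow]=10 write a[6]=11, slow++,fast++
slow=6 fast=9: a[fast]=11=a[slow] dup, fast++
slow=6 fast=10: a[fast]=12≠a[slow]=11 write a[7]=12, slow++,fast++
slow=7 fast=11: a[fast]=13≠a[slow]=12 write a[8]=13, slow++,fast++

slow=8, fast=12, prefix=[2, 3, 5, 6, 8, 10, 11, 12, 13]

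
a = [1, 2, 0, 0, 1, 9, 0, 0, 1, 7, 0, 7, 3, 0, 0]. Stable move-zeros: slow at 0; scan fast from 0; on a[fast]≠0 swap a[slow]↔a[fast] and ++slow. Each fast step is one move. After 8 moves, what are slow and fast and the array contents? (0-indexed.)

(s=0,f=0) a[fast]=1≠0 swap→a[0]=1 → slow++,fast++
(s=1,f=1) a[fast]=2≠0 swap→a[1]=2 → slow++,fast++
(s=2,f=2) a[fast]=0 → fast++
(s=2,f=3) a[fast]=0 → fast++
(s=2,f=4) a[fast]=1≠0 swap→a[2]=1 → slow++,fast++
(s=3,f=5) a[fast]=9≠0 swap→a[3]=9 → slow++,fast++
(s=4,f=6) a[fast]=0 → fast++
(s=4,f=7) a[fast]=0 → fast++

slow=4, fast=8, a=[1, 2, 1, 9, 0, 0, 0, 0, 1, 7, 0, 7, 3, 0, 0]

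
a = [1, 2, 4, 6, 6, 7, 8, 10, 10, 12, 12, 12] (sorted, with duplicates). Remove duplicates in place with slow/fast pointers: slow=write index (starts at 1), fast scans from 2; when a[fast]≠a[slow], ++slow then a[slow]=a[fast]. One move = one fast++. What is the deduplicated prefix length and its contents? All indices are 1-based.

length 8; prefix = [1, 2, 4, 6, 7, 8, 10, 12]

(s=1,f=2) a[fast]=2≠a[slow]=1 write a[2]=2 → slow++,fast++
(s=2,f=3) a[fast]=4≠a[slow]=2 write a[3]=4 → slow++,fast++
(s=3,f=4) a[fast]=6≠a[slow]=4 write a[4]=6 → slow++,fast++
(s=4,f=5) a[fast]=6=a[slow] dup → fast++
(s=4,f=6) a[fast]=7≠a[slow]=6 write a[5]=7 → slow++,fast++
(s=5,f=7) a[fast]=8≠a[slow]=7 write a[6]=8 → slow++,fast++
(s=6,f=8) a[fast]=10≠a[slow]=8 write a[7]=10 → slow++,fast++
(s=7,f=9) a[fast]=10=a[slow] dup → fast++
(s=7,f=10) a[fast]=12≠a[slow]=10 write a[8]=12 → slow++,fast++
(s=8,f=11) a[fast]=12=a[slow] dup → fast++
(s=8,f=12) a[fast]=12=a[slow] dup → fast++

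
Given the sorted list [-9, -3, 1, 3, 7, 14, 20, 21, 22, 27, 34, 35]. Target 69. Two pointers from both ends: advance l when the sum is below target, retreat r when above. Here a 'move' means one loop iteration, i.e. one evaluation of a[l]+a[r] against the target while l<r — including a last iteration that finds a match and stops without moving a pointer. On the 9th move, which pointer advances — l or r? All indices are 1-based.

[1,12] -9+35=26 <69 → l++
[2,12] -3+35=32 <69 → l++
[3,12] 1+35=36 <69 → l++
[4,12] 3+35=38 <69 → l++
[5,12] 7+35=42 <69 → l++
[6,12] 14+35=49 <69 → l++
[7,12] 20+35=55 <69 → l++
[8,12] 21+35=56 <69 → l++
[9,12] 22+35=57 <69 → l++

l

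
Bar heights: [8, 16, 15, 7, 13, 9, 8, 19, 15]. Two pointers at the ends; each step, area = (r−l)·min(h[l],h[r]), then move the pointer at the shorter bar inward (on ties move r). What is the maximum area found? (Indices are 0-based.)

l=0 r=8: min(8,15)*8=64 best=64 *, l++
l=1 r=8: min(16,15)*7=105 best=105 *, r--
l=1 r=7: min(16,19)*6=96 best=105, l++
l=2 r=7: min(15,19)*5=75 best=105, l++
l=3 r=7: min(7,19)*4=28 best=105, l++
l=4 r=7: min(13,19)*3=39 best=105, l++
l=5 r=7: min(9,19)*2=18 best=105, l++
l=6 r=7: min(8,19)*1=8 best=105, l++

max area = 105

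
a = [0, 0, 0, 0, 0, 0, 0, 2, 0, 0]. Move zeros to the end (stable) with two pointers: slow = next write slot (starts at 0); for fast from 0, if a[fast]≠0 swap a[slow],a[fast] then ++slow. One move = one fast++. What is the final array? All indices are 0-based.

slow=0 fast=0: a[fast]=0, fast++
slow=0 fast=1: a[fast]=0, fast++
slow=0 fast=2: a[fast]=0, fast++
slow=0 fast=3: a[fast]=0, fast++
slow=0 fast=4: a[fast]=0, fast++
slow=0 fast=5: a[fast]=0, fast++
slow=0 fast=6: a[fast]=0, fast++
slow=0 fast=7: a[fast]=2≠0 swap→a[0]=2, slow++,fast++
slow=1 fast=8: a[fast]=0, fast++
slow=1 fast=9: a[fast]=0, fast++

[2, 0, 0, 0, 0, 0, 0, 0, 0, 0]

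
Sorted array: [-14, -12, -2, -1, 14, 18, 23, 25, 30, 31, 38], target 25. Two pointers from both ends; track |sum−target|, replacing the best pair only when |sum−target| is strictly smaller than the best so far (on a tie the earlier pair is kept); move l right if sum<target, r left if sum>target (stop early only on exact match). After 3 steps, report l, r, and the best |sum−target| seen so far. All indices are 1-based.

l=3, r=10, best |Δ|=1

[1,11] -14+38=24 d=1 * → l++
[2,11] -12+38=26 d=1 → r--
[2,10] -12+31=19 d=6 → l++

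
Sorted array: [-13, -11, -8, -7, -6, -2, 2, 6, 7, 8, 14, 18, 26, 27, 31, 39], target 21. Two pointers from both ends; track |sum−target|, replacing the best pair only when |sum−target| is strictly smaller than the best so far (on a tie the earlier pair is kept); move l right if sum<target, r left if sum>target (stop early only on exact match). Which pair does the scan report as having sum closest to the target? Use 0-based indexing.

[0,15] -13+39=26 d=5 * → r--
[0,14] -13+31=18 d=3 * → l++
[1,14] -11+31=20 d=1 * → l++
[2,14] -8+31=23 d=2 → r--
[2,13] -8+27=19 d=2 → l++
[3,13] -7+27=20 d=1 → l++
[4,13] -6+27=21 d=0 * → stop

pair (-6, 27) with sum 21 (|Δ|=0)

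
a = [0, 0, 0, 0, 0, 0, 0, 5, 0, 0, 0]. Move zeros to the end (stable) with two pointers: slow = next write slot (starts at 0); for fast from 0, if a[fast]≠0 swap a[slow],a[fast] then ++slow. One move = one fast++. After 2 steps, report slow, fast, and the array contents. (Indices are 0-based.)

slow=0, fast=2, a=[0, 0, 0, 0, 0, 0, 0, 5, 0, 0, 0]

(s=0,f=0) a[fast]=0 → fast++
(s=0,f=1) a[fast]=0 → fast++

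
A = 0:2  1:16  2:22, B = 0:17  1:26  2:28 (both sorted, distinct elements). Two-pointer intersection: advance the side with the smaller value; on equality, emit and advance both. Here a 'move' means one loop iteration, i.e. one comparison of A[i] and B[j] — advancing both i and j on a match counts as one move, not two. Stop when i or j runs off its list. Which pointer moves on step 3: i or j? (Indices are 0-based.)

i=0 j=0: 2<17, i++
i=1 j=0: 16<17, i++
i=2 j=0: 22>17, j++

j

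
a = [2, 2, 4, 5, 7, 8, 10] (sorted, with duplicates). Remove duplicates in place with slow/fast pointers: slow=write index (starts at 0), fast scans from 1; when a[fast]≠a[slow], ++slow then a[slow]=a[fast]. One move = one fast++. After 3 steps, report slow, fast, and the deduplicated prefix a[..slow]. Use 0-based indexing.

slow=2, fast=4, prefix=[2, 4, 5]

(s=0,f=1) a[fast]=2=a[slow] dup → fast++
(s=0,f=2) a[fast]=4≠a[slow]=2 write a[1]=4 → slow++,fast++
(s=1,f=3) a[fast]=5≠a[slow]=4 write a[2]=5 → slow++,fast++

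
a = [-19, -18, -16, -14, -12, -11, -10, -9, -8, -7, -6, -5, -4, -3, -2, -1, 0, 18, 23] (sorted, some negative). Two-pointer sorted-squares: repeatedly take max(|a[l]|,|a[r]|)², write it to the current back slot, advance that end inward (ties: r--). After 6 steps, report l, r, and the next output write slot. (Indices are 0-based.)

l=4, r=16, next write slot=12

l=0 r=18: |-19|<=|23| out[18]=529, r--
l=0 r=17: |-19|>|18| out[17]=361, l++
l=1 r=17: |-18|<=|18| out[16]=324, r--
l=1 r=16: |-18|>|0| out[15]=324, l++
l=2 r=16: |-16|>|0| out[14]=256, l++
l=3 r=16: |-14|>|0| out[13]=196, l++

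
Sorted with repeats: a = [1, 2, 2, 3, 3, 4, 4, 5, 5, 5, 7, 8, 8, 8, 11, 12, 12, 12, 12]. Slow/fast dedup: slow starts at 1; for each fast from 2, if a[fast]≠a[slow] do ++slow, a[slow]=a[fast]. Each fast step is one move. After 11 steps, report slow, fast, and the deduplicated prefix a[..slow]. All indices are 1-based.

slow=1 fast=2: a[fast]=2≠a[slow]=1 write a[2]=2, slow++,fast++
slow=2 fast=3: a[fast]=2=a[slow] dup, fast++
slow=2 fast=4: a[fast]=3≠a[slow]=2 write a[3]=3, slow++,fast++
slow=3 fast=5: a[fast]=3=a[slow] dup, fast++
slow=3 fast=6: a[fast]=4≠a[slow]=3 write a[4]=4, slow++,fast++
slow=4 fast=7: a[fast]=4=a[slow] dup, fast++
slow=4 fast=8: a[fast]=5≠a[slow]=4 write a[5]=5, slow++,fast++
slow=5 fast=9: a[fast]=5=a[slow] dup, fast++
slow=5 fast=10: a[fast]=5=a[slow] dup, fast++
slow=5 fast=11: a[fast]=7≠a[slow]=5 write a[6]=7, slow++,fast++
slow=6 fast=12: a[fast]=8≠a[slow]=7 write a[7]=8, slow++,fast++

slow=7, fast=13, prefix=[1, 2, 3, 4, 5, 7, 8]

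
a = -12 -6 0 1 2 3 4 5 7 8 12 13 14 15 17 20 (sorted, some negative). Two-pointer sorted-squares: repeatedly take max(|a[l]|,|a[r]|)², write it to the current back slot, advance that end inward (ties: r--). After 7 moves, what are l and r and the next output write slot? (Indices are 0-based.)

l=1, r=9, next write slot=8

l=0 r=15: |-12|<=|20| out[15]=400, r--
l=0 r=14: |-12|<=|17| out[14]=289, r--
l=0 r=13: |-12|<=|15| out[13]=225, r--
l=0 r=12: |-12|<=|14| out[12]=196, r--
l=0 r=11: |-12|<=|13| out[11]=169, r--
l=0 r=10: |-12|<=|12| out[10]=144, r--
l=0 r=9: |-12|>|8| out[9]=144, l++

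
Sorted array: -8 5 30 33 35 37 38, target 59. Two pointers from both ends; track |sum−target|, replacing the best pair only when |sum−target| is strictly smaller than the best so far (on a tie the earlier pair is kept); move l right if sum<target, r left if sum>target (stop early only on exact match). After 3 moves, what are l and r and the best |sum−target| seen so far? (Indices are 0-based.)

l=2, r=5, best |Δ|=9

[0,6] -8+38=30 d=29 * → l++
[1,6] 5+38=43 d=16 * → l++
[2,6] 30+38=68 d=9 * → r--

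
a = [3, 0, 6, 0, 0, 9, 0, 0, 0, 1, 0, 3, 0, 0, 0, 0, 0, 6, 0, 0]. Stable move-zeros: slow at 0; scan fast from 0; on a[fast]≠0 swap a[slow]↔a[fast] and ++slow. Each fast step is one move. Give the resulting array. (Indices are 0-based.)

slow=0 fast=0: a[fast]=3≠0 swap→a[0]=3, slow++,fast++
slow=1 fast=1: a[fast]=0, fast++
slow=1 fast=2: a[fast]=6≠0 swap→a[1]=6, slow++,fast++
slow=2 fast=3: a[fast]=0, fast++
slow=2 fast=4: a[fast]=0, fast++
slow=2 fast=5: a[fast]=9≠0 swap→a[2]=9, slow++,fast++
slow=3 fast=6: a[fast]=0, fast++
slow=3 fast=7: a[fast]=0, fast++
slow=3 fast=8: a[fast]=0, fast++
slow=3 fast=9: a[fast]=1≠0 swap→a[3]=1, slow++,fast++
slow=4 fast=10: a[fast]=0, fast++
slow=4 fast=11: a[fast]=3≠0 swap→a[4]=3, slow++,fast++
slow=5 fast=12: a[fast]=0, fast++
slow=5 fast=13: a[fast]=0, fast++
slow=5 fast=14: a[fast]=0, fast++
slow=5 fast=15: a[fast]=0, fast++
slow=5 fast=16: a[fast]=0, fast++
slow=5 fast=17: a[fast]=6≠0 swap→a[5]=6, slow++,fast++
slow=6 fast=18: a[fast]=0, fast++
slow=6 fast=19: a[fast]=0, fast++

[3, 6, 9, 1, 3, 6, 0, 0, 0, 0, 0, 0, 0, 0, 0, 0, 0, 0, 0, 0]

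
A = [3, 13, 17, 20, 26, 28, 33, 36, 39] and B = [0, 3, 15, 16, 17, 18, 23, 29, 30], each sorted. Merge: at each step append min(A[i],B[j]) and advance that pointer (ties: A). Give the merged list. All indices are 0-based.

[i=0,j=0] A[i]=3>B[j]=0 take 0 → j++
[i=0,j=1] A[i]=3<=B[j]=3 take 3 → i++
[i=1,j=1] A[i]=13>B[j]=3 take 3 → j++
[i=1,j=2] A[i]=13<=B[j]=15 take 13 → i++
[i=2,j=2] A[i]=17>B[j]=15 take 15 → j++
[i=2,j=3] A[i]=17>B[j]=16 take 16 → j++
[i=2,j=4] A[i]=17<=B[j]=17 take 17 → i++
[i=3,j=4] A[i]=20>B[j]=17 take 17 → j++
[i=3,j=5] A[i]=20>B[j]=18 take 18 → j++
[i=3,j=6] A[i]=20<=B[j]=23 take 20 → i++
[i=4,j=6] A[i]=26>B[j]=23 take 23 → j++
[i=4,j=7] A[i]=26<=B[j]=29 take 26 → i++
[i=5,j=7] A[i]=28<=B[j]=29 take 28 → i++
[i=6,j=7] A[i]=33>B[j]=29 take 29 → j++
[i=6,j=8] A[i]=33>B[j]=30 take 30 → j++
[i=6,j=9] B done, take A[i]=33 → i++
[i=7,j=9] B done, take A[i]=36 → i++
[i=8,j=9] B done, take A[i]=39 → i++

[0, 3, 3, 13, 15, 16, 17, 17, 18, 20, 23, 26, 28, 29, 30, 33, 36, 39]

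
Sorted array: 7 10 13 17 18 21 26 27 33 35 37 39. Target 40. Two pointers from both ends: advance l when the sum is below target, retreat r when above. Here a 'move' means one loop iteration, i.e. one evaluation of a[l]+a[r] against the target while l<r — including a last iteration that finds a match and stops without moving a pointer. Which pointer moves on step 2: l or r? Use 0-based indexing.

r

[0,11] 7+39=46 >40 → r--
[0,10] 7+37=44 >40 → r--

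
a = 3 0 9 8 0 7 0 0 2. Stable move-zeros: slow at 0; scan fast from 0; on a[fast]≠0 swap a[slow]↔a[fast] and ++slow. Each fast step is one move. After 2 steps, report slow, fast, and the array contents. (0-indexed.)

slow=1, fast=2, a=[3, 0, 9, 8, 0, 7, 0, 0, 2]

(s=0,f=0) a[fast]=3≠0 swap→a[0]=3 → slow++,fast++
(s=1,f=1) a[fast]=0 → fast++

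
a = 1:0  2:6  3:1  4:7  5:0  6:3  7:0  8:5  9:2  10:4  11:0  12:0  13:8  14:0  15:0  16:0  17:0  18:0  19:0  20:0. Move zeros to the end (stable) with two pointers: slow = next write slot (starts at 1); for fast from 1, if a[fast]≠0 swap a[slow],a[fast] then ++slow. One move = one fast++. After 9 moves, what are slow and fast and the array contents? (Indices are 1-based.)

slow=1 fast=1: a[fast]=0, fast++
slow=1 fast=2: a[fast]=6≠0 swap→a[1]=6, slow++,fast++
slow=2 fast=3: a[fast]=1≠0 swap→a[2]=1, slow++,fast++
slow=3 fast=4: a[fast]=7≠0 swap→a[3]=7, slow++,fast++
slow=4 fast=5: a[fast]=0, fast++
slow=4 fast=6: a[fast]=3≠0 swap→a[4]=3, slow++,fast++
slow=5 fast=7: a[fast]=0, fast++
slow=5 fast=8: a[fast]=5≠0 swap→a[5]=5, slow++,fast++
slow=6 fast=9: a[fast]=2≠0 swap→a[6]=2, slow++,fast++

slow=7, fast=10, a=[6, 1, 7, 3, 5, 2, 0, 0, 0, 4, 0, 0, 8, 0, 0, 0, 0, 0, 0, 0]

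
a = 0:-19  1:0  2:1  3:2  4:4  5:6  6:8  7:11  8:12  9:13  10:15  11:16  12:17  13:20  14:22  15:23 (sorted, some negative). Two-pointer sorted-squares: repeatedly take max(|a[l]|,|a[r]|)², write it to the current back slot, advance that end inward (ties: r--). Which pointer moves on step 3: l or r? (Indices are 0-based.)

r

[0,15] |-19|<=|23| out[15]=529 → r--
[0,14] |-19|<=|22| out[14]=484 → r--
[0,13] |-19|<=|20| out[13]=400 → r--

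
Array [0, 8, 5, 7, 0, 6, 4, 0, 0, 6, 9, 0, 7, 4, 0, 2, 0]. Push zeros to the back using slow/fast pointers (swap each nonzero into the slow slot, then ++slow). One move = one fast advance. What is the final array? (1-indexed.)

slow=1 fast=1: a[fast]=0, fast++
slow=1 fast=2: a[fast]=8≠0 swap→a[1]=8, slow++,fast++
slow=2 fast=3: a[fast]=5≠0 swap→a[2]=5, slow++,fast++
slow=3 fast=4: a[fast]=7≠0 swap→a[3]=7, slow++,fast++
slow=4 fast=5: a[fast]=0, fast++
slow=4 fast=6: a[fast]=6≠0 swap→a[4]=6, slow++,fast++
slow=5 fast=7: a[fast]=4≠0 swap→a[5]=4, slow++,fast++
slow=6 fast=8: a[fast]=0, fast++
slow=6 fast=9: a[fast]=0, fast++
slow=6 fast=10: a[fast]=6≠0 swap→a[6]=6, slow++,fast++
slow=7 fast=11: a[fast]=9≠0 swap→a[7]=9, slow++,fast++
slow=8 fast=12: a[fast]=0, fast++
slow=8 fast=13: a[fast]=7≠0 swap→a[8]=7, slow++,fast++
slow=9 fast=14: a[fast]=4≠0 swap→a[9]=4, slow++,fast++
slow=10 fast=15: a[fast]=0, fast++
slow=10 fast=16: a[fast]=2≠0 swap→a[10]=2, slow++,fast++
slow=11 fast=17: a[fast]=0, fast++

[8, 5, 7, 6, 4, 6, 9, 7, 4, 2, 0, 0, 0, 0, 0, 0, 0]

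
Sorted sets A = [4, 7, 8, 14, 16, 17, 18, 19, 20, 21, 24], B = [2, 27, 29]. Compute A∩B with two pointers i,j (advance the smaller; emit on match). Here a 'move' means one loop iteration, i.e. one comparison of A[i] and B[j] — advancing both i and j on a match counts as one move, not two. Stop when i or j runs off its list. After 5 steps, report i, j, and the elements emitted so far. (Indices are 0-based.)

i=4, j=1, emitted=[]

i=0 j=0: 4>2, j++
i=0 j=1: 4<27, i++
i=1 j=1: 7<27, i++
i=2 j=1: 8<27, i++
i=3 j=1: 14<27, i++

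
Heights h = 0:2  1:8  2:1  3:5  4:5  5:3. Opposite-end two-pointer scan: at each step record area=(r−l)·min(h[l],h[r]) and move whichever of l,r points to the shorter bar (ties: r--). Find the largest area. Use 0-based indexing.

max area = 15

l=0 r=5: min(2,3)*5=10 best=10 *, l++
l=1 r=5: min(8,3)*4=12 best=12 *, r--
l=1 r=4: min(8,5)*3=15 best=15 *, r--
l=1 r=3: min(8,5)*2=10 best=15, r--
l=1 r=2: min(8,1)*1=1 best=15, r--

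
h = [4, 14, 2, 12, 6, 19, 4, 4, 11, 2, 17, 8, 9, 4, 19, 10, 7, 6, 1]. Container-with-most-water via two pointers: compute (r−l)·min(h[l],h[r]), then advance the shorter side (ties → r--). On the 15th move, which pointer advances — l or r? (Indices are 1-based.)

r

l=1 r=19: min(4,1)*18=18 best=18 *, r--
l=1 r=18: min(4,6)*17=68 best=68 *, l++
l=2 r=18: min(14,6)*16=96 best=96 *, r--
l=2 r=17: min(14,7)*15=105 best=105 *, r--
l=2 r=16: min(14,10)*14=140 best=140 *, r--
l=2 r=15: min(14,19)*13=182 best=182 *, l++
l=3 r=15: min(2,19)*12=24 best=182, l++
l=4 r=15: min(12,19)*11=132 best=182, l++
l=5 r=15: min(6,19)*10=60 best=182, l++
l=6 r=15: min(19,19)*9=171 best=182, r--
l=6 r=14: min(19,4)*8=32 best=182, r--
l=6 r=13: min(19,9)*7=63 best=182, r--
l=6 r=12: min(19,8)*6=48 best=182, r--
l=6 r=11: min(19,17)*5=85 best=182, r--
l=6 r=10: min(19,2)*4=8 best=182, r--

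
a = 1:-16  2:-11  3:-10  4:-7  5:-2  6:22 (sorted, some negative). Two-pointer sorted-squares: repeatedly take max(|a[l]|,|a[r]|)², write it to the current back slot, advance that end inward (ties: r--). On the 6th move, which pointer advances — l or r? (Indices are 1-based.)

[1,6] |-16|<=|22| out[6]=484 → r--
[1,5] |-16|>|-2| out[5]=256 → l++
[2,5] |-11|>|-2| out[4]=121 → l++
[3,5] |-10|>|-2| out[3]=100 → l++
[4,5] |-7|>|-2| out[2]=49 → l++
[5,5] |-2|<=|-2| out[1]=4 → r--

r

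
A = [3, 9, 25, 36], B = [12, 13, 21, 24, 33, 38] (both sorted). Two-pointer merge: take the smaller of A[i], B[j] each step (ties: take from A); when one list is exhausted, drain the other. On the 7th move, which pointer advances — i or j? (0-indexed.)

i

i=0 j=0: A[i]=3<=B[j]=12 take 3, i++
i=1 j=0: A[i]=9<=B[j]=12 take 9, i++
i=2 j=0: A[i]=25>B[j]=12 take 12, j++
i=2 j=1: A[i]=25>B[j]=13 take 13, j++
i=2 j=2: A[i]=25>B[j]=21 take 21, j++
i=2 j=3: A[i]=25>B[j]=24 take 24, j++
i=2 j=4: A[i]=25<=B[j]=33 take 25, i++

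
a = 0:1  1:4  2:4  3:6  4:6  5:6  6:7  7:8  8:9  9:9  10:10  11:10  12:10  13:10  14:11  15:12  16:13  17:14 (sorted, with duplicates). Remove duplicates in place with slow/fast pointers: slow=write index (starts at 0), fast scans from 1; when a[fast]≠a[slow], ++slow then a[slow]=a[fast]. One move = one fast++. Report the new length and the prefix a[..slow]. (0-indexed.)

length 11; prefix = [1, 4, 6, 7, 8, 9, 10, 11, 12, 13, 14]

(s=0,f=1) a[fast]=4≠a[slow]=1 write a[1]=4 → slow++,fast++
(s=1,f=2) a[fast]=4=a[slow] dup → fast++
(s=1,f=3) a[fast]=6≠a[slow]=4 write a[2]=6 → slow++,fast++
(s=2,f=4) a[fast]=6=a[slow] dup → fast++
(s=2,f=5) a[fast]=6=a[slow] dup → fast++
(s=2,f=6) a[fast]=7≠a[slow]=6 write a[3]=7 → slow++,fast++
(s=3,f=7) a[fast]=8≠a[slow]=7 write a[4]=8 → slow++,fast++
(s=4,f=8) a[fast]=9≠a[slow]=8 write a[5]=9 → slow++,fast++
(s=5,f=9) a[fast]=9=a[slow] dup → fast++
(s=5,f=10) a[fast]=10≠a[slow]=9 write a[6]=10 → slow++,fast++
(s=6,f=11) a[fast]=10=a[slow] dup → fast++
(s=6,f=12) a[fast]=10=a[slow] dup → fast++
(s=6,f=13) a[fast]=10=a[slow] dup → fast++
(s=6,f=14) a[fast]=11≠a[slow]=10 write a[7]=11 → slow++,fast++
(s=7,f=15) a[fast]=12≠a[slow]=11 write a[8]=12 → slow++,fast++
(s=8,f=16) a[fast]=13≠a[slow]=12 write a[9]=13 → slow++,fast++
(s=9,f=17) a[fast]=14≠a[slow]=13 write a[10]=14 → slow++,fast++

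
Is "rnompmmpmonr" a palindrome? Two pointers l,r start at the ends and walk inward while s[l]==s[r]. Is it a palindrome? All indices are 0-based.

[0,11] 'r'=='r' → l++,r--
[1,10] 'n'=='n' → l++,r--
[2,9] 'o'=='o' → l++,r--
[3,8] 'm'=='m' → l++,r--
[4,7] 'p'=='p' → l++,r--
[5,6] 'm'=='m' → l++,r--

palindrome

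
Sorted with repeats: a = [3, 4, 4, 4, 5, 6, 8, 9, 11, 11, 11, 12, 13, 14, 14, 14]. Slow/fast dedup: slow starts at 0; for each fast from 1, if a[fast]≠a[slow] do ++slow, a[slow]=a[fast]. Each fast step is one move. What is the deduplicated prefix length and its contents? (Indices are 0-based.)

length 10; prefix = [3, 4, 5, 6, 8, 9, 11, 12, 13, 14]

(s=0,f=1) a[fast]=4≠a[slow]=3 write a[1]=4 → slow++,fast++
(s=1,f=2) a[fast]=4=a[slow] dup → fast++
(s=1,f=3) a[fast]=4=a[slow] dup → fast++
(s=1,f=4) a[fast]=5≠a[slow]=4 write a[2]=5 → slow++,fast++
(s=2,f=5) a[fast]=6≠a[slow]=5 write a[3]=6 → slow++,fast++
(s=3,f=6) a[fast]=8≠a[slow]=6 write a[4]=8 → slow++,fast++
(s=4,f=7) a[fast]=9≠a[slow]=8 write a[5]=9 → slow++,fast++
(s=5,f=8) a[fast]=11≠a[slow]=9 write a[6]=11 → slow++,fast++
(s=6,f=9) a[fast]=11=a[slow] dup → fast++
(s=6,f=10) a[fast]=11=a[slow] dup → fast++
(s=6,f=11) a[fast]=12≠a[slow]=11 write a[7]=12 → slow++,fast++
(s=7,f=12) a[fast]=13≠a[slow]=12 write a[8]=13 → slow++,fast++
(s=8,f=13) a[fast]=14≠a[slow]=13 write a[9]=14 → slow++,fast++
(s=9,f=14) a[fast]=14=a[slow] dup → fast++
(s=9,f=15) a[fast]=14=a[slow] dup → fast++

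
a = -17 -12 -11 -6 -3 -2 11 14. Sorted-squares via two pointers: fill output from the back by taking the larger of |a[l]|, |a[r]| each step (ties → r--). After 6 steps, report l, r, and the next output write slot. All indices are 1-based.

l=5, r=6, next write slot=2

[1,8] |-17|>|14| out[8]=289 → l++
[2,8] |-12|<=|14| out[7]=196 → r--
[2,7] |-12|>|11| out[6]=144 → l++
[3,7] |-11|<=|11| out[5]=121 → r--
[3,6] |-11|>|-2| out[4]=121 → l++
[4,6] |-6|>|-2| out[3]=36 → l++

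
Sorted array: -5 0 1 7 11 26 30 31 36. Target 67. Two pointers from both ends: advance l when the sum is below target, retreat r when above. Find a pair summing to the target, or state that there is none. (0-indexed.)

(31, 36)

[0,8] -5+36=31 <67 → l++
[1,8] 0+36=36 <67 → l++
[2,8] 1+36=37 <67 → l++
[3,8] 7+36=43 <67 → l++
[4,8] 11+36=47 <67 → l++
[5,8] 26+36=62 <67 → l++
[6,8] 30+36=66 <67 → l++
[7,8] 31+36=67 → found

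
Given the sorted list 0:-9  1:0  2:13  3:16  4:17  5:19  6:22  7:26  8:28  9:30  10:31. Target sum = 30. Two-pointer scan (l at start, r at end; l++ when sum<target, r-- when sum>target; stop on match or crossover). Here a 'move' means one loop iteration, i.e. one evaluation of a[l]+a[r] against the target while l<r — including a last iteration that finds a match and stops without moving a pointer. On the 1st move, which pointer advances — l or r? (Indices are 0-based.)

l

[0,10] -9+31=22 <30 → l++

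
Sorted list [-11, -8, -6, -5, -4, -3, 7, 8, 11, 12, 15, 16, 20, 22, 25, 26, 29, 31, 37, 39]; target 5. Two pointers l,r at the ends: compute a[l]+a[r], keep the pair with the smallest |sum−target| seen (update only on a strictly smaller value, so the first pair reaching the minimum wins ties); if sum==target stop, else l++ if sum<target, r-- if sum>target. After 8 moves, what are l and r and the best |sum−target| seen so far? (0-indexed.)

[0,19] -11+39=28 d=23 * → r--
[0,18] -11+37=26 d=21 * → r--
[0,17] -11+31=20 d=15 * → r--
[0,16] -11+29=18 d=13 * → r--
[0,15] -11+26=15 d=10 * → r--
[0,14] -11+25=14 d=9 * → r--
[0,13] -11+22=11 d=6 * → r--
[0,12] -11+20=9 d=4 * → r--

l=0, r=11, best |Δ|=4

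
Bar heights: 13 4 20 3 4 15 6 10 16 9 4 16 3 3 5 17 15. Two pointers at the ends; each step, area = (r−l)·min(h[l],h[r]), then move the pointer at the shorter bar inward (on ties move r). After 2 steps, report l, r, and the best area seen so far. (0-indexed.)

l=2, r=16, best area=208

[0,16] min(13,15)*16=208 best=208 * → l++
[1,16] min(4,15)*15=60 best=208 → l++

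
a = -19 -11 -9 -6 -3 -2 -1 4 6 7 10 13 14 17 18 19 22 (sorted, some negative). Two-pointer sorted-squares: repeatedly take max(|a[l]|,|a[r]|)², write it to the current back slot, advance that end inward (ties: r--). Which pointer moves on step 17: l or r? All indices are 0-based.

l=0 r=16: |-19|<=|22| out[16]=484, r--
l=0 r=15: |-19|<=|19| out[15]=361, r--
l=0 r=14: |-19|>|18| out[14]=361, l++
l=1 r=14: |-11|<=|18| out[13]=324, r--
l=1 r=13: |-11|<=|17| out[12]=289, r--
l=1 r=12: |-11|<=|14| out[11]=196, r--
l=1 r=11: |-11|<=|13| out[10]=169, r--
l=1 r=10: |-11|>|10| out[9]=121, l++
l=2 r=10: |-9|<=|10| out[8]=100, r--
l=2 r=9: |-9|>|7| out[7]=81, l++
l=3 r=9: |-6|<=|7| out[6]=49, r--
l=3 r=8: |-6|<=|6| out[5]=36, r--
l=3 r=7: |-6|>|4| out[4]=36, l++
l=4 r=7: |-3|<=|4| out[3]=16, r--
l=4 r=6: |-3|>|-1| out[2]=9, l++
l=5 r=6: |-2|>|-1| out[1]=4, l++
l=6 r=6: |-1|<=|-1| out[0]=1, r--

r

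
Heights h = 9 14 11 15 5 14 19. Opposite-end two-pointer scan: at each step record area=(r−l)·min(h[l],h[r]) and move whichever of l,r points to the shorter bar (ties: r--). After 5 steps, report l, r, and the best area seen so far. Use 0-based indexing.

l=5, r=6, best area=70

[0,6] min(9,19)*6=54 best=54 * → l++
[1,6] min(14,19)*5=70 best=70 * → l++
[2,6] min(11,19)*4=44 best=70 → l++
[3,6] min(15,19)*3=45 best=70 → l++
[4,6] min(5,19)*2=10 best=70 → l++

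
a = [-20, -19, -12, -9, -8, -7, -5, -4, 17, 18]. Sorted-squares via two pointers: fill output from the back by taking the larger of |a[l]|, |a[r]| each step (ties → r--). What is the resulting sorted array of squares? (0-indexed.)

[16, 25, 49, 64, 81, 144, 289, 324, 361, 400]

[0,9] |-20|>|18| out[9]=400 → l++
[1,9] |-19|>|18| out[8]=361 → l++
[2,9] |-12|<=|18| out[7]=324 → r--
[2,8] |-12|<=|17| out[6]=289 → r--
[2,7] |-12|>|-4| out[5]=144 → l++
[3,7] |-9|>|-4| out[4]=81 → l++
[4,7] |-8|>|-4| out[3]=64 → l++
[5,7] |-7|>|-4| out[2]=49 → l++
[6,7] |-5|>|-4| out[1]=25 → l++
[7,7] |-4|<=|-4| out[0]=16 → r--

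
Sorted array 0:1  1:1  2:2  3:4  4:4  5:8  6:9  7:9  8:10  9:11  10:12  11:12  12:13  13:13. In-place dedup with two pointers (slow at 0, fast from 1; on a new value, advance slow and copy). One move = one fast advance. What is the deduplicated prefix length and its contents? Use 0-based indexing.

length 9; prefix = [1, 2, 4, 8, 9, 10, 11, 12, 13]

slow=0 fast=1: a[fast]=1=a[slow] dup, fast++
slow=0 fast=2: a[fast]=2≠a[slow]=1 write a[1]=2, slow++,fast++
slow=1 fast=3: a[fast]=4≠a[slow]=2 write a[2]=4, slow++,fast++
slow=2 fast=4: a[fast]=4=a[slow] dup, fast++
slow=2 fast=5: a[fast]=8≠a[slow]=4 write a[3]=8, slow++,fast++
slow=3 fast=6: a[fast]=9≠a[slow]=8 write a[4]=9, slow++,fast++
slow=4 fast=7: a[fast]=9=a[slow] dup, fast++
slow=4 fast=8: a[fast]=10≠a[slow]=9 write a[5]=10, slow++,fast++
slow=5 fast=9: a[fast]=11≠a[slow]=10 write a[6]=11, slow++,fast++
slow=6 fast=10: a[fast]=12≠a[slow]=11 write a[7]=12, slow++,fast++
slow=7 fast=11: a[fast]=12=a[slow] dup, fast++
slow=7 fast=12: a[fast]=13≠a[slow]=12 write a[8]=13, slow++,fast++
slow=8 fast=13: a[fast]=13=a[slow] dup, fast++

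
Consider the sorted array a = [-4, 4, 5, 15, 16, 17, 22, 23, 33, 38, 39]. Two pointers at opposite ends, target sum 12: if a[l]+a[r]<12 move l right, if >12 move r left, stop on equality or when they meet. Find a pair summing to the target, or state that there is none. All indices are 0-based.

(-4, 16)

[0,10] -4+39=35 >12 → r--
[0,9] -4+38=34 >12 → r--
[0,8] -4+33=29 >12 → r--
[0,7] -4+23=19 >12 → r--
[0,6] -4+22=18 >12 → r--
[0,5] -4+17=13 >12 → r--
[0,4] -4+16=12 → found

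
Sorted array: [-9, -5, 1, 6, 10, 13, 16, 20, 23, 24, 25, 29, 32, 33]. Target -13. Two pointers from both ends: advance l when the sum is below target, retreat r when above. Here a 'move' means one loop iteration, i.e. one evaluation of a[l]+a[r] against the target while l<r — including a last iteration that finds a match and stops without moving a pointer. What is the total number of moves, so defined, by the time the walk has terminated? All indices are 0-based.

13 moves

[0,13] -9+33=24 >-13 → r--
[0,12] -9+32=23 >-13 → r--
[0,11] -9+29=20 >-13 → r--
[0,10] -9+25=16 >-13 → r--
[0,9] -9+24=15 >-13 → r--
[0,8] -9+23=14 >-13 → r--
[0,7] -9+20=11 >-13 → r--
[0,6] -9+16=7 >-13 → r--
[0,5] -9+13=4 >-13 → r--
[0,4] -9+10=1 >-13 → r--
[0,3] -9+6=-3 >-13 → r--
[0,2] -9+1=-8 >-13 → r--
[0,1] -9+-5=-14 <-13 → l++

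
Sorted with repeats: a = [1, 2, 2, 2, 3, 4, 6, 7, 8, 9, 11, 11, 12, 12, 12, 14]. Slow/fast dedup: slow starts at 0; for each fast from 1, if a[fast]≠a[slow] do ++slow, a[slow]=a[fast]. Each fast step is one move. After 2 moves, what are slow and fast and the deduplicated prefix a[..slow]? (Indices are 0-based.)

slow=0 fast=1: a[fast]=2≠a[slow]=1 write a[1]=2, slow++,fast++
slow=1 fast=2: a[fast]=2=a[slow] dup, fast++

slow=1, fast=3, prefix=[1, 2]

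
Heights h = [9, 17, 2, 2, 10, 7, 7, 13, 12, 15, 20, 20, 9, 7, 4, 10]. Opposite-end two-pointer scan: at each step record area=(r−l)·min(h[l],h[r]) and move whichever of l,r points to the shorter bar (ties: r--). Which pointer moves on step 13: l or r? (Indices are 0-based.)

l

[0,15] min(9,10)*15=135 best=135 * → l++
[1,15] min(17,10)*14=140 best=140 * → r--
[1,14] min(17,4)*13=52 best=140 → r--
[1,13] min(17,7)*12=84 best=140 → r--
[1,12] min(17,9)*11=99 best=140 → r--
[1,11] min(17,20)*10=170 best=170 * → l++
[2,11] min(2,20)*9=18 best=170 → l++
[3,11] min(2,20)*8=16 best=170 → l++
[4,11] min(10,20)*7=70 best=170 → l++
[5,11] min(7,20)*6=42 best=170 → l++
[6,11] min(7,20)*5=35 best=170 → l++
[7,11] min(13,20)*4=52 best=170 → l++
[8,11] min(12,20)*3=36 best=170 → l++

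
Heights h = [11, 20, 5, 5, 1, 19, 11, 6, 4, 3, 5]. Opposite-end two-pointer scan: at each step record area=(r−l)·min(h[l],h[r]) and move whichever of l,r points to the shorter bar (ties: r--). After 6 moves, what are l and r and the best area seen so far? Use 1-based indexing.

[1,11] min(11,5)*10=50 best=50 * → r--
[1,10] min(11,3)*9=27 best=50 → r--
[1,9] min(11,4)*8=32 best=50 → r--
[1,8] min(11,6)*7=42 best=50 → r--
[1,7] min(11,11)*6=66 best=66 * → r--
[1,6] min(11,19)*5=55 best=66 → l++

l=2, r=6, best area=66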